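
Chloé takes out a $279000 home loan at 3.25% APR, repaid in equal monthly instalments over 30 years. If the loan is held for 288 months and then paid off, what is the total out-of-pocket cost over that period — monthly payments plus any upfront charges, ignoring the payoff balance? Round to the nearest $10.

At 3.25% the monthly rate is 0.0027083, so the payment is 279,000 × 0.0027083 / (1 − 1.0027083^−360) = $1,214.23.
Total outlay = 288 × $1,214.23 = $349,698.24.

$349,700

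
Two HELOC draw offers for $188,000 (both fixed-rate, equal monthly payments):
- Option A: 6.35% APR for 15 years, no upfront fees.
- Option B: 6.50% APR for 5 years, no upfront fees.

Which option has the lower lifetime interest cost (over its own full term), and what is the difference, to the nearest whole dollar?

Option A: monthly rate = 6.35%/12 = 0.0052917; payment = 188,000 × 0.0052917 / (1 − (1+0.0052917)^−180) = $1,622.22.
Total interest on Option A = 180 × $1,622.22 − $188,000 = $103,999.60.
Option B: monthly rate = 6.5%/12 = 0.0054167; payment = 188,000 × 0.0054167 / (1 − (1+0.0054167)^−60) = $3,678.44.
Total interest on Option B = 60 × $3,678.44 − $188,000 = $32,706.40.
Option B is lower by $71,293.20.

Option B by $71,293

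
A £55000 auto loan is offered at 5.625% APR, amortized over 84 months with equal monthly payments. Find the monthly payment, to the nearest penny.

£793.62

At 5.625% the monthly rate is 0.0046875, so the payment is 55,000 × 0.0046875 / (1 − 1.0046875^−84) = £793.62.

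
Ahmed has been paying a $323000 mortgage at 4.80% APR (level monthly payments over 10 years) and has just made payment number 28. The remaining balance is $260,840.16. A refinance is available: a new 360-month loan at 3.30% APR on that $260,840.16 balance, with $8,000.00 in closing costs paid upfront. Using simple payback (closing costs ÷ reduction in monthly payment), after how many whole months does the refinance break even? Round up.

Current payment = 323,000 × 4.8%/12 / (1 − (1+0.0040000)^−120) = $3,394.43.
Refinanced payment = 260,840.16 × 0.0027500 / (1 − (1+0.0027500)^−360) = $1,142.36.
Monthly savings = $3,394.43 − $1,142.36 = $2,252.07.
Break-even = $8,000.00 / $2,252.07 = 3.55 → 4 months.

4 months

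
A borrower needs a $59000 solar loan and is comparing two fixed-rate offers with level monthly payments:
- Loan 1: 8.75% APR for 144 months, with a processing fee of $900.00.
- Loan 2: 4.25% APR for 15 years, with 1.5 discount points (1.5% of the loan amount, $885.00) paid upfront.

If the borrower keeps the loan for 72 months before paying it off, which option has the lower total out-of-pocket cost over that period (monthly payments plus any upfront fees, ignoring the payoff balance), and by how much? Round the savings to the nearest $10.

Loan 2 by $15,810

Loan 1: monthly rate = 8.75%/12 = 0.0072917; payment = 59,000 × 0.0072917 / (1 − (1+0.0072917)^−144) = $663.16.
Loan 2: at 4.25% the monthly rate is 0.0035417, so the payment is 59,000 × 0.0035417 / (1 − 1.0035417^−180) = $443.84.
Over 72 months: Loan 1 costs 72 × $663.16 + $900.00 = $48,647.52; Loan 2 costs 72 × $443.84 + $885.00 = $32,841.48.
Loan 2 is cheaper by $48,647.52 − $32,841.48 = $15,806.04.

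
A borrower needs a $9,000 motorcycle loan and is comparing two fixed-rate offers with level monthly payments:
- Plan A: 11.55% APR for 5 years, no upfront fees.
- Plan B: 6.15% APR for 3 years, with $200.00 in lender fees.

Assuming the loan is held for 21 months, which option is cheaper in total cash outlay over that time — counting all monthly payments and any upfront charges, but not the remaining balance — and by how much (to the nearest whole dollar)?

Plan A: at 11.55% the monthly rate is 0.0096250, so the payment is 9,000 × 0.0096250 / (1 − 1.0096250^−60) = $198.16.
Plan B: at 6.15% the monthly rate is 0.0051250, so the payment is 9,000 × 0.0051250 / (1 − 1.0051250^−36) = $274.41.
Over 21 months: Plan A costs 21 × $198.16 = $4,161.36; Plan B costs 21 × $274.41 + $200.00 = $5,962.61.
Plan A is cheaper by $5,962.61 − $4,161.36 = $1,801.25.

Plan A by $1,801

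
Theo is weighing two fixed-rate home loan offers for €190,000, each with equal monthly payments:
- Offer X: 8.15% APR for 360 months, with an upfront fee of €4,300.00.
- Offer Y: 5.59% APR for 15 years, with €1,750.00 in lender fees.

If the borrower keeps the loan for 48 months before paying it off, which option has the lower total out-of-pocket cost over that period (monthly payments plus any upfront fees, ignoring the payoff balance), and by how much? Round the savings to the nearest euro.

Offer X by €4,529

Offer X: at 8.15% the monthly rate is 0.0067917, so the payment is 190,000 × 0.0067917 / (1 − 1.0067917^−360) = €1,414.07.
Offer Y: at 5.59% the monthly rate is 0.0046583, so the payment is 190,000 × 0.0046583 / (1 − 1.0046583^−180) = €1,561.55.
Over 48 months: Offer X costs 48 × €1,414.07 + €4,300.00 = €72,175.36; Offer Y costs 48 × €1,561.55 + €1,750.00 = €76,704.40.
Offer X is cheaper by €76,704.40 − €72,175.36 = €4,529.04.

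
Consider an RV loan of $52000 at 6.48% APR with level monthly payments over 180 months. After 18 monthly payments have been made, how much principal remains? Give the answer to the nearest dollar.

With monthly rate i = 6.48%/12 = 0.0054000, the balance after k of n payments is P · [(1+i)^n − (1+i)^k] / [(1+i)^n − 1].
(1+0.0054000)^180 = 2.63632265 and (1+0.0054000)^18 = 1.10179261, so the balance is 52,000 × (2.63632265 − 1.10179261) / (2.63632265 − 1) = $48,765.18.

$48,765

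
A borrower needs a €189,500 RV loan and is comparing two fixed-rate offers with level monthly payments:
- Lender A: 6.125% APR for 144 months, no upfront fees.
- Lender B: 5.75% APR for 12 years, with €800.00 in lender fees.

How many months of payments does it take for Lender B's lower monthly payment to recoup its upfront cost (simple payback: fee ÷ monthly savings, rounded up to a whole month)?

Lender A: at 6.125% the monthly rate is 0.0051042, so the payment is 189,500 × 0.0051042 / (1 − 1.0051042^−144) = €1,861.52.
Lender B: monthly rate = 5.75%/12 = 0.0047917; payment = 189,500 × 0.0047917 / (1 − (1+0.0047917)^−144) = €1,824.81.
Monthly savings = €1,861.52 − €1,824.81 = €36.71.
Break-even = €800.00 / €36.71 = 21.79 → 22 months.

22 months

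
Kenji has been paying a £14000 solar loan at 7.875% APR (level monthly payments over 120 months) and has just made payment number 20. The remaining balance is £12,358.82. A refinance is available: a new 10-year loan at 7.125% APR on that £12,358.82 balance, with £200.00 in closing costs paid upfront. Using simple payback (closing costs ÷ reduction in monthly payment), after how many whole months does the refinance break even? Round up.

Current payment = 14,000 × 7.875%/12 / (1 − (1+0.0065625)^−120) = £168.94.
Refinanced payment = 12,358.82 × 0.0059375 / (1 − (1+0.0059375)^−120) = £144.29.
Monthly savings = £168.94 − £144.29 = £24.65.
Break-even = £200.00 / £24.65 = 8.11 → 9 months.

9 months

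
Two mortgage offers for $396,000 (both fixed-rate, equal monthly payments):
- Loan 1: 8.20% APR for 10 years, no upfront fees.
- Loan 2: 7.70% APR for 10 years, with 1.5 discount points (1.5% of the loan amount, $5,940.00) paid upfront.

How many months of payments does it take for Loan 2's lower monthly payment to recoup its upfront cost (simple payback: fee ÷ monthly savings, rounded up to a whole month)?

Loan 1: monthly rate = 8.2%/12 = 0.0068333; payment = 396,000 × 0.0068333 / (1 − (1+0.0068333)^−120) = $4,846.52.
Loan 2: at 7.70% the monthly rate is 0.0064167, so the payment is 396,000 × 0.0064167 / (1 − 1.0064167^−120) = $4,742.03.
Monthly savings = $4,846.52 − $4,742.03 = $104.49.
Break-even = $5,940.00 / $104.49 = 56.85 → 57 months.

57 months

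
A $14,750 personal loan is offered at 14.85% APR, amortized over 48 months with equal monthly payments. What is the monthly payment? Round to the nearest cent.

$409.38

At 14.85% the monthly rate is 0.0123750, so the payment is 14,750 × 0.0123750 / (1 − 1.0123750^−48) = $409.38.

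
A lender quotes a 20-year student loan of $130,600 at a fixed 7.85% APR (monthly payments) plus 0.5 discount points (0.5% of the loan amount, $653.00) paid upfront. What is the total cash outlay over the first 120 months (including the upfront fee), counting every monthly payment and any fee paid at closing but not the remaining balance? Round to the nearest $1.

$130,281

At 7.85% the monthly rate is 0.0065417, so the payment is 130,600 × 0.0065417 / (1 − 1.0065417^−240) = $1,080.23.
Total outlay = 120 × $1,080.23 + $653.00 = $130,280.60.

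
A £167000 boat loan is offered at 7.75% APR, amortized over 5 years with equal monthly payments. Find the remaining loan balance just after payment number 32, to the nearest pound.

With monthly rate i = 7.75%/12 = 0.0064583, the balance after k of n payments is P · [(1+i)^n − (1+i)^k] / [(1+i)^n − 1].
(1+0.0064583)^60 = 1.47145846 and (1+0.0064583)^32 = 1.22875586, so the balance is 167,000 × (1.47145846 − 1.22875586) / (1.47145846 − 1) = £85,970.11.

£85,970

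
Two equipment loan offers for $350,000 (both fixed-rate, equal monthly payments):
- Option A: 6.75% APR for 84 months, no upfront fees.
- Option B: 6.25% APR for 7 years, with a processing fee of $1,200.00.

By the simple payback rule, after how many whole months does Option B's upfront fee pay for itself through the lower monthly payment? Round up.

Option A: at 6.75% the monthly rate is 0.0056250, so the payment is 350,000 × 0.0056250 / (1 − 1.0056250^−84) = $5,239.77.
Option B: monthly rate = 6.25%/12 = 0.0052083; payment = 350,000 × 0.0052083 / (1 − (1+0.0052083)^−84) = $5,155.04.
Monthly savings = $5,239.77 − $5,155.04 = $84.73.
Break-even = $1,200.00 / $84.73 = 14.16 → 15 months.

15 months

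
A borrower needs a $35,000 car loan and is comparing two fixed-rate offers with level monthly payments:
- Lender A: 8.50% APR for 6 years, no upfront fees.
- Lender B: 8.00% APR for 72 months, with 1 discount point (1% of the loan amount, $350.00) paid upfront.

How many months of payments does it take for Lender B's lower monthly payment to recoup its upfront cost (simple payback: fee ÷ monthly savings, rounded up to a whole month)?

41 months

Lender A: monthly rate = 8.5%/12 = 0.0070833; payment = 35,000 × 0.0070833 / (1 − (1+0.0070833)^−72) = $622.24.
Lender B: at 8.00% the monthly rate is 0.0066667, so the payment is 35,000 × 0.0066667 / (1 − 1.0066667^−72) = $613.66.
Monthly savings = $622.24 − $613.66 = $8.58.
Break-even = $350.00 / $8.58 = 40.79 → 41 months.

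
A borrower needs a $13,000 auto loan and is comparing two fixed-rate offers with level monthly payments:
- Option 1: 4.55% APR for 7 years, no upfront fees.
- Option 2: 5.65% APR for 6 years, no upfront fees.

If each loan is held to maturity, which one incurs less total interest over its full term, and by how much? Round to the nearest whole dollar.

Option 1: monthly rate = 4.55%/12 = 0.0037917; payment = 13,000 × 0.0037917 / (1 − (1+0.0037917)^−84) = $181.00.
Total interest on Option 1 = 84 × $181.00 − $13,000 = $2,204.00.
Option 2: at 5.65% the monthly rate is 0.0047083, so the payment is 13,000 × 0.0047083 / (1 − 1.0047083^−72) = $213.31.
Total interest on Option 2 = 72 × $213.31 − $13,000 = $2,358.32.
Option 1 is lower by $154.32.

Option 1 by $154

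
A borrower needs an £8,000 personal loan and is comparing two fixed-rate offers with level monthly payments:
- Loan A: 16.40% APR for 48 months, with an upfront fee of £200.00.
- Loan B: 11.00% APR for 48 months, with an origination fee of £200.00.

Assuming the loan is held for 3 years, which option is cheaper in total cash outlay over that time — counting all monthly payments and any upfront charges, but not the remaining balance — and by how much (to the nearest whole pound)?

Loan B by £778

Loan A: monthly rate = 16.4%/12 = 0.0136667; payment = 8,000 × 0.0136667 / (1 − (1+0.0136667)^−48) = £228.36.
Loan B: monthly rate = 11%/12 = 0.0091667; payment = 8,000 × 0.0091667 / (1 − (1+0.0091667)^−48) = £206.76.
Over 36 months: Loan A costs 36 × £228.36 + £200.00 = £8,420.96; Loan B costs 36 × £206.76 + £200.00 = £7,643.36.
Loan B is cheaper by £8,420.96 − £7,643.36 = £777.60.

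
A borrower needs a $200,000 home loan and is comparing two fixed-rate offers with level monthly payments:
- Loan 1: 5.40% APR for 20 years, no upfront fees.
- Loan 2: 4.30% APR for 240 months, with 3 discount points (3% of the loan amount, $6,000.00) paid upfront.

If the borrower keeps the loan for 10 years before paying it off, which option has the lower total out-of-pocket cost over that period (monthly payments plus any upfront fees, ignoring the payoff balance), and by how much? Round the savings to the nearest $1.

Loan 1: at 5.40% the monthly rate is 0.0045000, so the payment is 200,000 × 0.0045000 / (1 − 1.0045000^−240) = $1,364.50.
Loan 2: monthly rate = 4.3%/12 = 0.0035833; payment = 200,000 × 0.0035833 / (1 − (1+0.0035833)^−240) = $1,243.81.
Over 120 months: Loan 1 costs 120 × $1,364.50 = $163,740.00; Loan 2 costs 120 × $1,243.81 + $6,000.00 = $155,257.20.
Loan 2 is cheaper by $163,740.00 − $155,257.20 = $8,482.80.

Loan 2 by $8,483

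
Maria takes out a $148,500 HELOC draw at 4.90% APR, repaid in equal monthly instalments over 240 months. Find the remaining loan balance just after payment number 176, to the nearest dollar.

$54,638

With monthly rate i = 4.9%/12 = 0.0040833, the balance after k of n payments is P · [(1+i)^n − (1+i)^k] / [(1+i)^n − 1].
(1+0.0040833)^240 = 2.65914488 and (1+0.0040833)^176 = 2.04869575, so the balance is 148,500 × (2.65914488 − 2.04869575) / (2.65914488 − 1) = $54,637.60.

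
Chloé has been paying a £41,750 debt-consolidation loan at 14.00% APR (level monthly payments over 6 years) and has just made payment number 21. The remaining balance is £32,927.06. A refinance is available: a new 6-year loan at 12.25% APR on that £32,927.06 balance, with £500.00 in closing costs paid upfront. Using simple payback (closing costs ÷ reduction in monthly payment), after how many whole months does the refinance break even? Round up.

3 months

Current payment = 41,750 × 14%/12 / (1 − (1+0.0116667)^−72) = £860.29.
Refinanced payment = 32,927.06 × 0.0102083 / (1 − (1+0.0102083)^−72) = £648.02.
Monthly savings = £860.29 − £648.02 = £212.27.
Break-even = £500.00 / £212.27 = 2.36 → 3 months.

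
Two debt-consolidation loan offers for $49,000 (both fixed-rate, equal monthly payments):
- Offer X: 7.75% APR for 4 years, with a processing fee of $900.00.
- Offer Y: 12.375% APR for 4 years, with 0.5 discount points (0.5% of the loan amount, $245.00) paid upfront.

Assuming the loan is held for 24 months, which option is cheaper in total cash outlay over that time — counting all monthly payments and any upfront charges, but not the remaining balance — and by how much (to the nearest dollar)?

Offer X by $1,959

Offer X: monthly rate = 7.75%/12 = 0.0064583; payment = 49,000 × 0.0064583 / (1 − (1+0.0064583)^−48) = $1,190.49.
Offer Y: monthly rate = 12.375%/12 = 0.0103125; payment = 49,000 × 0.0103125 / (1 − (1+0.0103125)^−48) = $1,299.40.
Over 24 months: Offer X costs 24 × $1,190.49 + $900.00 = $29,471.76; Offer Y costs 24 × $1,299.40 + $245.00 = $31,430.60.
Offer X is cheaper by $31,430.60 − $29,471.76 = $1,958.84.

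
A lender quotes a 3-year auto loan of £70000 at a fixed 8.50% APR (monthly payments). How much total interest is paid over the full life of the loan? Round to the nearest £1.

Monthly rate = 8.5%/12 = 0.0070833; payment = 70,000 × 0.0070833 / (1 − (1+0.0070833)^−36) = £2,209.73.
Total paid = 36 × £2,209.73 = £79,550.28; interest = £79,550.28 − £70,000 = £9,550.28.

£9,550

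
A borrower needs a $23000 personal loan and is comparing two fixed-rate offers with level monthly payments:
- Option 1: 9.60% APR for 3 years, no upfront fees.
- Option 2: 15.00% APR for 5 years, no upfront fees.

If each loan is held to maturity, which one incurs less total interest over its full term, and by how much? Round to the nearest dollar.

Option 1 by $6,268

Option 1: at 9.60% the monthly rate is 0.0080000, so the payment is 23,000 × 0.0080000 / (1 − 1.0080000^−36) = $737.83.
Total interest on Option 1 = 36 × $737.83 − $23,000 = $3,561.88.
Option 2: at 15.00% the monthly rate is 0.0125000, so the payment is 23,000 × 0.0125000 / (1 − 1.0125000^−60) = $547.17.
Total interest on Option 2 = 60 × $547.17 − $23,000 = $9,830.20.
Option 1 is lower by $6,268.32.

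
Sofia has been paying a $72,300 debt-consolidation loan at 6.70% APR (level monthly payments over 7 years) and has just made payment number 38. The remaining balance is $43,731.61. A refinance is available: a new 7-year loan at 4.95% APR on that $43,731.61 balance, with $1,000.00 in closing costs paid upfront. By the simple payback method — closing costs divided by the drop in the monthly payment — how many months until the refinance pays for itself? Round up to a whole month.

3 months

Current payment = 72,300 × 6.7%/12 / (1 − (1+0.0055833)^−84) = $1,080.63.
Refinanced payment = 43,731.61 × 0.0041250 / (1 − (1+0.0041250)^−84) = $617.07.
Monthly savings = $1,080.63 − $617.07 = $463.56.
Break-even = $1,000.00 / $463.56 = 2.16 → 3 months.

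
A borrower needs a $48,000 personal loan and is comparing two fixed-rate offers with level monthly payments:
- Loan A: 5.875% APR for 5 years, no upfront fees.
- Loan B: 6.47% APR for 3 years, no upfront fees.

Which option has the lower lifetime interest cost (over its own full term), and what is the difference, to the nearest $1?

Loan A: at 5.875% the monthly rate is 0.0048958, so the payment is 48,000 × 0.0048958 / (1 − 1.0048958^−60) = $925.19.
Total interest on Loan A = 60 × $925.19 − $48,000 = $7,511.40.
Loan B: monthly rate = 6.47%/12 = 0.0053917; payment = 48,000 × 0.0053917 / (1 − (1+0.0053917)^−36) = $1,470.50.
Total interest on Loan B = 36 × $1,470.50 − $48,000 = $4,938.00.
Loan B is lower by $2,573.40.

Loan B by $2,573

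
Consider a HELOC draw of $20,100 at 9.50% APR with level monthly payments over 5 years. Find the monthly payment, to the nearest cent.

At 9.50% the monthly rate is 0.0079167, so the payment is 20,100 × 0.0079167 / (1 − 1.0079167^−60) = $422.14.

$422.14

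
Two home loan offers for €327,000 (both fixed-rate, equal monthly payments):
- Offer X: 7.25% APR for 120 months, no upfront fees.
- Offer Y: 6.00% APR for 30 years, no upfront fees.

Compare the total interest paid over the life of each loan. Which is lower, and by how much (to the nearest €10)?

Offer X by €245,110

Offer X: monthly rate = 7.25%/12 = 0.0060417; payment = 327,000 × 0.0060417 / (1 − (1+0.0060417)^−120) = €3,839.01.
Total interest on Offer X = 120 × €3,839.01 − €327,000 = €133,681.20.
Offer Y: at 6.00% the monthly rate is 0.0050000, so the payment is 327,000 × 0.0050000 / (1 − 1.0050000^−360) = €1,960.53.
Total interest on Offer Y = 360 × €1,960.53 − €327,000 = €378,790.80.
Offer X is lower by €245,109.60.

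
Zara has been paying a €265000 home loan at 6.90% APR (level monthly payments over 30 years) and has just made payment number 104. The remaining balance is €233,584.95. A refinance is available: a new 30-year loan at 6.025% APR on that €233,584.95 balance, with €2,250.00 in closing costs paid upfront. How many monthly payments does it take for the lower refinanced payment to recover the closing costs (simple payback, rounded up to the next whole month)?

7 months

Current payment = 265,000 × 6.9%/12 / (1 − (1+0.0057500)^−360) = €1,745.29.
Refinanced payment = 233,584.95 × 0.0050208 / (1 − (1+0.0050208)^−360) = €1,404.22.
Monthly savings = €1,745.29 − €1,404.22 = €341.07.
Break-even = €2,250.00 / €341.07 = 6.60 → 7 months.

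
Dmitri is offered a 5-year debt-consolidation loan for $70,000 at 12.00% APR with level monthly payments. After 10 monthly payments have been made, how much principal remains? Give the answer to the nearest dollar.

$61,033

With monthly rate i = 12%/12 = 0.0100000, the balance after k of n payments is P · [(1+i)^n − (1+i)^k] / [(1+i)^n − 1].
(1+0.0100000)^60 = 1.81669670 and (1+0.0100000)^10 = 1.10462213, so the balance is 70,000 × (1.81669670 − 1.10462213) / (1.81669670 − 1) = $61,032.72.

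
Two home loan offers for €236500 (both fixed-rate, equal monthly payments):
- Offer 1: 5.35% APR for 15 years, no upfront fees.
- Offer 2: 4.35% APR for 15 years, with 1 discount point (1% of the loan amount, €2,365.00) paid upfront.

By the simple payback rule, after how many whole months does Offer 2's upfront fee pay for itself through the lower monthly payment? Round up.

Offer 1: monthly rate = 5.35%/12 = 0.0044583; payment = 236,500 × 0.0044583 / (1 − (1+0.0044583)^−180) = €1,913.63.
Offer 2: at 4.35% the monthly rate is 0.0036250, so the payment is 236,500 × 0.0036250 / (1 − 1.0036250^−180) = €1,791.13.
Monthly savings = €1,913.63 − €1,791.13 = €122.50.
Break-even = €2,365.00 / €122.50 = 19.31 → 20 months.

20 months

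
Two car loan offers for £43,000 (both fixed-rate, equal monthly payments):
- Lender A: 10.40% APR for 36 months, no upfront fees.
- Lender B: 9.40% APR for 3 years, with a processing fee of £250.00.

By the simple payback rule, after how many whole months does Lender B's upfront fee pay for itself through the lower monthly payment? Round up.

Lender A: monthly rate = 10.4%/12 = 0.0086667; payment = 43,000 × 0.0086667 / (1 − (1+0.0086667)^−36) = £1,395.58.
Lender B: monthly rate = 9.4%/12 = 0.0078333; payment = 43,000 × 0.0078333 / (1 − (1+0.0078333)^−36) = £1,375.41.
Monthly savings = £1,395.58 − £1,375.41 = £20.17.
Break-even = £250.00 / £20.17 = 12.39 → 13 months.

13 months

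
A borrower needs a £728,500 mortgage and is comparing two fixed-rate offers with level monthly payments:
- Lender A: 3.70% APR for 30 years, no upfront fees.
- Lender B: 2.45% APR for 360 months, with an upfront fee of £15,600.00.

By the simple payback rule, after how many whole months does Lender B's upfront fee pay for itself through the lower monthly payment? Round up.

Lender A: monthly rate = 3.7%/12 = 0.0030833; payment = 728,500 × 0.0030833 / (1 − (1+0.0030833)^−360) = £3,353.16.
Lender B: monthly rate = 2.45%/12 = 0.0020417; payment = 728,500 × 0.0020417 / (1 − (1+0.0020417)^−360) = £2,859.55.
Monthly savings = £3,353.16 − £2,859.55 = £493.61.
Break-even = £15,600.00 / £493.61 = 31.60 → 32 months.

32 months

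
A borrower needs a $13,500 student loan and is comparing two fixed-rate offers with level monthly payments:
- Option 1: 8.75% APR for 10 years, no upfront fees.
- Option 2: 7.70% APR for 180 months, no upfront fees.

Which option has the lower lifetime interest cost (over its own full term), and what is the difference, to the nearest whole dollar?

Option 1: monthly rate = 8.75%/12 = 0.0072917; payment = 13,500 × 0.0072917 / (1 − (1+0.0072917)^−120) = $169.19.
Total interest on Option 1 = 120 × $169.19 − $13,500 = $6,802.80.
Option 2: at 7.70% the monthly rate is 0.0064167, so the payment is 13,500 × 0.0064167 / (1 − 1.0064167^−180) = $126.69.
Total interest on Option 2 = 180 × $126.69 − $13,500 = $9,304.20.
Option 1 is lower by $2,501.40.

Option 1 by $2,501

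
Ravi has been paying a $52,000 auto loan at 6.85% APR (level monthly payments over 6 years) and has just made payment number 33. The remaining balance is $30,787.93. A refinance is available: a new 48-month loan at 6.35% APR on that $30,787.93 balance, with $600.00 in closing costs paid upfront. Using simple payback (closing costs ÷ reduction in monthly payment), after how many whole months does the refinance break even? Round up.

4 months

Current payment = 52,000 × 6.85%/12 / (1 − (1+0.0057083)^−72) = $882.81.
Refinanced payment = 30,787.93 × 0.0052917 / (1 − (1+0.0052917)^−48) = $728.01.
Monthly savings = $882.81 − $728.01 = $154.80.
Break-even = $600.00 / $154.80 = 3.88 → 4 months.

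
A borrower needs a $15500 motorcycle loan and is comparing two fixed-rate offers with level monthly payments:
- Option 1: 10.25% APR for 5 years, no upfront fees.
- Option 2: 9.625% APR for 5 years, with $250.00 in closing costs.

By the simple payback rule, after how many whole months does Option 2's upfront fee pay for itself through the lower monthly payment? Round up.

53 months

Option 1: at 10.25% the monthly rate is 0.0085417, so the payment is 15,500 × 0.0085417 / (1 − 1.0085417^−60) = $331.24.
Option 2: at 9.625% the monthly rate is 0.0080208, so the payment is 15,500 × 0.0080208 / (1 − 1.0080208^−60) = $326.48.
Monthly savings = $331.24 − $326.48 = $4.76.
Break-even = $250.00 / $4.76 = 52.52 → 53 months.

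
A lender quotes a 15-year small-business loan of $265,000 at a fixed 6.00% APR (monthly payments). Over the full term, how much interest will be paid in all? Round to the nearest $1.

At 6.00% the monthly rate is 0.0050000, so the payment is 265,000 × 0.0050000 / (1 − 1.0050000^−180) = $2,236.22.
Total paid = 180 × $2,236.22 = $402,519.60; interest = $402,519.60 − $265,000 = $137,519.60.

$137,520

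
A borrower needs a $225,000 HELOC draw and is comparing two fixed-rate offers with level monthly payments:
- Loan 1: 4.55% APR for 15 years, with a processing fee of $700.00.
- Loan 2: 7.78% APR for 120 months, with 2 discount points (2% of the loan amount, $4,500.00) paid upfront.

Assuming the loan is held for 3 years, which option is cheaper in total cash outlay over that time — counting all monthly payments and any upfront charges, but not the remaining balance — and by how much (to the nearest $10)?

Loan 1: at 4.55% the monthly rate is 0.0037917, so the payment is 225,000 × 0.0037917 / (1 − 1.0037917^−180) = $1,726.99.
Loan 2: monthly rate = 7.78%/12 = 0.0064833; payment = 225,000 × 0.0064833 / (1 − (1+0.0064833)^−120) = $2,703.79.
Over 36 months: Loan 1 costs 36 × $1,726.99 + $700.00 = $62,871.64; Loan 2 costs 36 × $2,703.79 + $4,500.00 = $101,836.44.
Loan 1 is cheaper by $101,836.44 − $62,871.64 = $38,964.80.

Loan 1 by $38,960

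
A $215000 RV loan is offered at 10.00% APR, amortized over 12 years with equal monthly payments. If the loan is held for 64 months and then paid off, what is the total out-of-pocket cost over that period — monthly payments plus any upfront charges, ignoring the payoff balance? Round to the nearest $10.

Monthly rate = 10%/12 = 0.0083333; payment = 215,000 × 0.0083333 / (1 − (1+0.0083333)^−144) = $2,569.42.
Total outlay = 64 × $2,569.42 = $164,442.88.

$164,440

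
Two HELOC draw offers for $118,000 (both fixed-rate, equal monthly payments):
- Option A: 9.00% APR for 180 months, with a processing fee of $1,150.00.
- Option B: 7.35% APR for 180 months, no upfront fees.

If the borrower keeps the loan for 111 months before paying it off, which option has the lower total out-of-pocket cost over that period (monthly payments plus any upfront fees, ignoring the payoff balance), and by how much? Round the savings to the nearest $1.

Option B by $13,692

Option A: at 9.00% the monthly rate is 0.0075000, so the payment is 118,000 × 0.0075000 / (1 − 1.0075000^−180) = $1,196.83.
Option B: monthly rate = 7.35%/12 = 0.0061250; payment = 118,000 × 0.0061250 / (1 − (1+0.0061250)^−180) = $1,083.84.
Over 111 months: Option A costs 111 × $1,196.83 + $1,150.00 = $133,998.13; Option B costs 111 × $1,083.84 = $120,306.24.
Option B is cheaper by $133,998.13 − $120,306.24 = $13,691.89.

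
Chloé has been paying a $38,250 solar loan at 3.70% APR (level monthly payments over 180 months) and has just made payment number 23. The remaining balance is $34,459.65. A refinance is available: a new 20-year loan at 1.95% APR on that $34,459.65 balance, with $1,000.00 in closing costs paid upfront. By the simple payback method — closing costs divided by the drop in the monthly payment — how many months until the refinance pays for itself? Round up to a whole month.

10 months

Current payment = 38,250 × 3.7%/12 / (1 − (1+0.0030833)^−180) = $277.21.
Refinanced payment = 34,459.65 × 0.0016250 / (1 − (1+0.0016250)^−240) = $173.51.
Monthly savings = $277.21 − $173.51 = $103.70.
Break-even = $1,000.00 / $103.70 = 9.64 → 10 months.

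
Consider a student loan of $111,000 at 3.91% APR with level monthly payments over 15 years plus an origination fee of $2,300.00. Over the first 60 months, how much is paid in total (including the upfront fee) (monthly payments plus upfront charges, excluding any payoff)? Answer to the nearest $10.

$51,260

At 3.91% the monthly rate is 0.0032583, so the payment is 111,000 × 0.0032583 / (1 − 1.0032583^−180) = $816.06.
Total outlay = 60 × $816.06 + $2,300.00 = $51,263.60.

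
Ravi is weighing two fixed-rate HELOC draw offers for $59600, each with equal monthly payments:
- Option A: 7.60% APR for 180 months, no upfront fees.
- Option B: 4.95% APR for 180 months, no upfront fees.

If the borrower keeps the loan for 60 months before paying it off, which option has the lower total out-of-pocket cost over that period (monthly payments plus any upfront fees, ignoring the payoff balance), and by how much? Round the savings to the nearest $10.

Option A: monthly rate = 7.6%/12 = 0.0063333; payment = 59,600 × 0.0063333 / (1 − (1+0.0063333)^−180) = $555.89.
Option B: at 4.95% the monthly rate is 0.0041250, so the payment is 59,600 × 0.0041250 / (1 − 1.0041250^−180) = $469.76.
Over 60 months: Option A costs 60 × $555.89 = $33,353.40; Option B costs 60 × $469.76 = $28,185.60.
Option B is cheaper by $33,353.40 − $28,185.60 = $5,167.80.

Option B by $5,170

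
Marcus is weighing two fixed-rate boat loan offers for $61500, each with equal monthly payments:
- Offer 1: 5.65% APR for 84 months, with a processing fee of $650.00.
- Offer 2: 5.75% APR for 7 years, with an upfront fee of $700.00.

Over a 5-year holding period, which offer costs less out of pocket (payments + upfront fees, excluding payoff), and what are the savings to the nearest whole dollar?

Offer 1: monthly rate = 5.65%/12 = 0.0047083; payment = 61,500 × 0.0047083 / (1 − (1+0.0047083)^−84) = $888.14.
Offer 2: at 5.75% the monthly rate is 0.0047917, so the payment is 61,500 × 0.0047917 / (1 − 1.0047917^−84) = $891.07.
Over 60 months: Offer 1 costs 60 × $888.14 + $650.00 = $53,938.40; Offer 2 costs 60 × $891.07 + $700.00 = $54,164.20.
Offer 1 is cheaper by $54,164.20 − $53,938.40 = $225.80.

Offer 1 by $226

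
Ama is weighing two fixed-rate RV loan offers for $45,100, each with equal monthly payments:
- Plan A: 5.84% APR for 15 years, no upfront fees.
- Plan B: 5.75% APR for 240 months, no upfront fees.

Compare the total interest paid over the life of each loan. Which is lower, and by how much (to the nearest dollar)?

Plan A by $8,189

Plan A: monthly rate = 5.84%/12 = 0.0048667; payment = 45,100 × 0.0048667 / (1 − (1+0.0048667)^−180) = $376.69.
Total interest on Plan A = 180 × $376.69 − $45,100 = $22,704.20.
Plan B: monthly rate = 5.75%/12 = 0.0047917; payment = 45,100 × 0.0047917 / (1 − (1+0.0047917)^−240) = $316.64.
Total interest on Plan B = 240 × $316.64 − $45,100 = $30,893.60.
Plan A is lower by $8,189.40.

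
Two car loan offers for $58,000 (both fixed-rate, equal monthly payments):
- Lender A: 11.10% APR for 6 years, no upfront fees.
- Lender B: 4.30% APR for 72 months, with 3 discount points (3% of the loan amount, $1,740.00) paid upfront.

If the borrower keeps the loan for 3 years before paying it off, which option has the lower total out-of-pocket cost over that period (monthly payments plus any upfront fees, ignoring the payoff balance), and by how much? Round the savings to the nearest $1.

Lender A: monthly rate = 11.1%/12 = 0.0092500; payment = 58,000 × 0.0092500 / (1 − (1+0.0092500)^−72) = $1,106.95.
Lender B: at 4.30% the monthly rate is 0.0035833, so the payment is 58,000 × 0.0035833 / (1 − 1.0035833^−72) = $915.37.
Over 36 months: Lender A costs 36 × $1,106.95 = $39,850.20; Lender B costs 36 × $915.37 + $1,740.00 = $34,693.32.
Lender B is cheaper by $39,850.20 − $34,693.32 = $5,156.88.

Lender B by $5,157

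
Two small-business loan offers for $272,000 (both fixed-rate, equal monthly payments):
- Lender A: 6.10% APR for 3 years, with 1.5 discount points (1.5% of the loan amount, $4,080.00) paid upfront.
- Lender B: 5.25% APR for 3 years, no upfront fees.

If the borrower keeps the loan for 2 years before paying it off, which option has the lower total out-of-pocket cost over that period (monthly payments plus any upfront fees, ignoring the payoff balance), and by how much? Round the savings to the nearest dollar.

Lender B by $6,587

Lender A: monthly rate = 6.1%/12 = 0.0050833; payment = 272,000 × 0.0050833 / (1 − (1+0.0050833)^−36) = $8,287.10.
Lender B: at 5.25% the monthly rate is 0.0043750, so the payment is 272,000 × 0.0043750 / (1 − 1.0043750^−36) = $8,182.65.
Over 24 months: Lender A costs 24 × $8,287.10 + $4,080.00 = $202,970.40; Lender B costs 24 × $8,182.65 = $196,383.60.
Lender B is cheaper by $202,970.40 − $196,383.60 = $6,586.80.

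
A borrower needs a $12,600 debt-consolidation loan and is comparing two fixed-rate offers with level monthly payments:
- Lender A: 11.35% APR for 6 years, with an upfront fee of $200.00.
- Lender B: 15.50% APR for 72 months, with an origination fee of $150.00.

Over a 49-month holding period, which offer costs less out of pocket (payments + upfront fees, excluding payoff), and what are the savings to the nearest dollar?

Lender A by $1,311

Lender A: at 11.35% the monthly rate is 0.0094583, so the payment is 12,600 × 0.0094583 / (1 − 1.0094583^−72) = $242.09.
Lender B: at 15.50% the monthly rate is 0.0129167, so the payment is 12,600 × 0.0129167 / (1 − 1.0129167^−72) = $269.86.
Over 49 months: Lender A costs 49 × $242.09 + $200.00 = $12,062.41; Lender B costs 49 × $269.86 + $150.00 = $13,373.14.
Lender A is cheaper by $13,373.14 − $12,062.41 = $1,310.73.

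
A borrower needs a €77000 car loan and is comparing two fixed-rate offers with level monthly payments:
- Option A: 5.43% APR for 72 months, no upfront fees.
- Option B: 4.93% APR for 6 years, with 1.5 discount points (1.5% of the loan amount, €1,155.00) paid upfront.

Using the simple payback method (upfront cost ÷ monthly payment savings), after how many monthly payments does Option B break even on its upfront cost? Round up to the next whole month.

65 months

Option A: at 5.43% the monthly rate is 0.0045250, so the payment is 77,000 × 0.0045250 / (1 − 1.0045250^−72) = €1,255.50.
Option B: at 4.93% the monthly rate is 0.0041083, so the payment is 77,000 × 0.0041083 / (1 − 1.0041083^−72) = €1,237.58.
Monthly savings = €1,255.50 − €1,237.58 = €17.92.
Break-even = €1,155.00 / €17.92 = 64.45 → 65 months.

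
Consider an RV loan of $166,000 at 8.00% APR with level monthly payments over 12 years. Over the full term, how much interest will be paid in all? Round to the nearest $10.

At 8.00% the monthly rate is 0.0066667, so the payment is 166,000 × 0.0066667 / (1 − 1.0066667^−144) = $1,796.87.
Total paid = 144 × $1,796.87 = $258,749.28; interest = $258,749.28 − $166,000 = $92,749.28.

$92,750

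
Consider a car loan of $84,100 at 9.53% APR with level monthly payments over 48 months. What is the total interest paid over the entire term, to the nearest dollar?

At 9.53% the monthly rate is 0.0079417, so the payment is 84,100 × 0.0079417 / (1 − 1.0079417^−48) = $2,114.06.
Total paid = 48 × $2,114.06 = $101,474.88; interest = $101,474.88 − $84,100 = $17,374.88.

$17,375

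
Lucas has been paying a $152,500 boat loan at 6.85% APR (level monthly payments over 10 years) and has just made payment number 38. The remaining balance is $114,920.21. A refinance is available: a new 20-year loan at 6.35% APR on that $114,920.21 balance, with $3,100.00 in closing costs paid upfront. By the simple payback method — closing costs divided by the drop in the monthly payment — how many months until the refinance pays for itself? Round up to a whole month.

Current payment = 152,500 × 6.85%/12 / (1 − (1+0.0057083)^−120) = $1,758.89.
Refinanced payment = 114,920.21 × 0.0052917 / (1 − (1+0.0052917)^−240) = $846.70.
Monthly savings = $1,758.89 − $846.70 = $912.19.
Break-even = $3,100.00 / $912.19 = 3.40 → 4 months.

4 months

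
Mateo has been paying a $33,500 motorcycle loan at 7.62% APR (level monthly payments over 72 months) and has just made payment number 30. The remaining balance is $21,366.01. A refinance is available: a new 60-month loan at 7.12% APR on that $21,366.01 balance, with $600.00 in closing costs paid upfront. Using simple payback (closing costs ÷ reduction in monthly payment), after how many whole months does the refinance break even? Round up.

Current payment = 33,500 × 7.62%/12 / (1 − (1+0.0063500)^−72) = $581.17.
Refinanced payment = 21,366.01 × 0.0059333 / (1 − (1+0.0059333)^−60) = $424.28.
Monthly savings = $581.17 − $424.28 = $156.89.
Break-even = $600.00 / $156.89 = 3.82 → 4 months.

4 months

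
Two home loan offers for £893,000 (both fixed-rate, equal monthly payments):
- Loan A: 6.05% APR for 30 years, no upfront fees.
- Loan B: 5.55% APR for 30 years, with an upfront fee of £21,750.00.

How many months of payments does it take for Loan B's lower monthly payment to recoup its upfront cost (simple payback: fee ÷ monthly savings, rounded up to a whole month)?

Loan A: monthly rate = 6.05%/12 = 0.0050417; payment = 893,000 × 0.0050417 / (1 − (1+0.0050417)^−360) = £5,382.73.
Loan B: at 5.55% the monthly rate is 0.0046250, so the payment is 893,000 × 0.0046250 / (1 − 1.0046250^−360) = £5,098.41.
Monthly savings = £5,382.73 − £5,098.41 = £284.32.
Break-even = £21,750.00 / £284.32 = 76.50 → 77 months.

77 months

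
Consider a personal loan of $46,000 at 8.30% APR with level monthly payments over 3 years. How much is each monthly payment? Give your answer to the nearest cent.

At 8.30% the monthly rate is 0.0069167, so the payment is 46,000 × 0.0069167 / (1 − 1.0069167^−36) = $1,447.85.

$1,447.85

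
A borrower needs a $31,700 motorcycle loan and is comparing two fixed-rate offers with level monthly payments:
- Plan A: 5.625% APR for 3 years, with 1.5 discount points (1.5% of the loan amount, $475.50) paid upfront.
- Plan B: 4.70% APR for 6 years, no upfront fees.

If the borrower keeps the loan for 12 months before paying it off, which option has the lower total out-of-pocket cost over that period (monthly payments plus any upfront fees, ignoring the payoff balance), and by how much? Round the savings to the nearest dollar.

Plan A: monthly rate = 5.625%/12 = 0.0046875; payment = 31,700 × 0.0046875 / (1 − (1+0.0046875)^−36) = $959.00.
Plan B: monthly rate = 4.7%/12 = 0.0039167; payment = 31,700 × 0.0039167 / (1 − (1+0.0039167)^−72) = $506.13.
Over 12 months: Plan A costs 12 × $959.00 + $475.50 = $11,983.50; Plan B costs 12 × $506.13 = $6,073.56.
Plan B is cheaper by $11,983.50 − $6,073.56 = $5,909.94.

Plan B by $5,910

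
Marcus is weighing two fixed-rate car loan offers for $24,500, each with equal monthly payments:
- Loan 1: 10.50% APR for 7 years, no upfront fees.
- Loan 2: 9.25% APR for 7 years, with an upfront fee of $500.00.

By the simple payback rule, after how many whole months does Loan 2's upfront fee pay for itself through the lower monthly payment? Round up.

32 months

Loan 1: monthly rate = 10.5%/12 = 0.0087500; payment = 24,500 × 0.0087500 / (1 − (1+0.0087500)^−84) = $413.09.
Loan 2: at 9.25% the monthly rate is 0.0077083, so the payment is 24,500 × 0.0077083 / (1 − 1.0077083^−84) = $397.30.
Monthly savings = $413.09 − $397.30 = $15.79.
Break-even = $500.00 / $15.79 = 31.67 → 32 months.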